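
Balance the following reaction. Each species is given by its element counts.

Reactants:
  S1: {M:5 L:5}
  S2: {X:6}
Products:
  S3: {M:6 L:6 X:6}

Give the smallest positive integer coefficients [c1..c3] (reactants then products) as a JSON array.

Coefficients: [6, 5, 5]

M: 6·5+5·0 = 30 | 5·6 = 30
L: 6·5+5·0 = 30 | 5·6 = 30
X: 6·0+5·6 = 30 | 5·6 = 30
gcd(6,5,5) = 1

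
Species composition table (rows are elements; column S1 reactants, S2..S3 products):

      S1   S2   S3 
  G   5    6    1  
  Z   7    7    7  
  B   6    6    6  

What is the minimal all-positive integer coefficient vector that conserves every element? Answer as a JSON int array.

G: 5·5 = 25 | 4·6+1·1 = 25
Z: 5·7 = 35 | 4·7+1·7 = 35
B: 5·6 = 30 | 4·6+1·6 = 30
gcd(5,4,1) = 1

Coefficients: [5, 4, 1]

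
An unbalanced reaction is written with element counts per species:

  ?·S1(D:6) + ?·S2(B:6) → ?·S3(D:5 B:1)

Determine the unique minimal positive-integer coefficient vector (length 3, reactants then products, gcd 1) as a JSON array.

Coefficients: [5, 1, 6]

D: 5·6+1·0 = 30 | 6·5 = 30
B: 5·0+1·6 = 6 | 6·1 = 6
gcd(5,1,6) = 1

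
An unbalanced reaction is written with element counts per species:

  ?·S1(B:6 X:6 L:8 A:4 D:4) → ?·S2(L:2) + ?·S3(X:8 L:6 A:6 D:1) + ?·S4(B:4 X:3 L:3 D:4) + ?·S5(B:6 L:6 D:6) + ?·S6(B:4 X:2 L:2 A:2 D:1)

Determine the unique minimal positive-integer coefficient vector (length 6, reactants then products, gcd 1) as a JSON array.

Coefficients: [5, 4, 2, 2, 1, 4]

B: 5·6 = 30 | 4·0+2·0+2·4+1·6+4·4 = 30
X: 5·6 = 30 | 4·0+2·8+2·3+1·0+4·2 = 30
L: 5·8 = 40 | 4·2+2·6+2·3+1·6+4·2 = 40
A: 5·4 = 20 | 4·0+2·6+2·0+1·0+4·2 = 20
D: 5·4 = 20 | 4·0+2·1+2·4+1·6+4·1 = 20
gcd(5,4,2,2,1,4) = 1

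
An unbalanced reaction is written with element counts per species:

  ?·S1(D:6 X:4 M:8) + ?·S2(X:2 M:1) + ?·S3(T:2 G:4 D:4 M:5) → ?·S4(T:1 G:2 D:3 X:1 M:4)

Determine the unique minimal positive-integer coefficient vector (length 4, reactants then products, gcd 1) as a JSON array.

T: 1·0+1·0+3·2 = 6 | 6·1 = 6
G: 1·0+1·0+3·4 = 12 | 6·2 = 12
D: 1·6+1·0+3·4 = 18 | 6·3 = 18
X: 1·4+1·2+3·0 = 6 | 6·1 = 6
M: 1·8+1·1+3·5 = 24 | 6·4 = 24
gcd(1,1,3,6) = 1

Coefficients: [1, 1, 3, 6]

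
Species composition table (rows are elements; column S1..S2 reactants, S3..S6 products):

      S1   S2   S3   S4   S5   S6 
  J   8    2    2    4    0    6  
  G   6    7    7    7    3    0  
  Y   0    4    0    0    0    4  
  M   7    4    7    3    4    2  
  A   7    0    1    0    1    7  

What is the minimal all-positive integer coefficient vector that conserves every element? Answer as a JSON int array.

J: 6·8+5·2 = 58 | 2·2+6·4+5·0+5·6 = 58
G: 6·6+5·7 = 71 | 2·7+6·7+5·3+5·0 = 71
Y: 6·0+5·4 = 20 | 2·0+6·0+5·0+5·4 = 20
M: 6·7+5·4 = 62 | 2·7+6·3+5·4+5·2 = 62
A: 6·7+5·0 = 42 | 2·1+6·0+5·1+5·7 = 42
gcd(6,5,2,6,5,5) = 1

Coefficients: [6, 5, 2, 6, 5, 5]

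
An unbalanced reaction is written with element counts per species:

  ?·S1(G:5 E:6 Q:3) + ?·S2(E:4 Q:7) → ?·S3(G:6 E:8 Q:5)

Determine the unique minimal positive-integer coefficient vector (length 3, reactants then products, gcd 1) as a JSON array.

Coefficients: [6, 1, 5]

G: 6·5+1·0 = 30 | 5·6 = 30
E: 6·6+1·4 = 40 | 5·8 = 40
Q: 6·3+1·7 = 25 | 5·5 = 25
gcd(6,1,5) = 1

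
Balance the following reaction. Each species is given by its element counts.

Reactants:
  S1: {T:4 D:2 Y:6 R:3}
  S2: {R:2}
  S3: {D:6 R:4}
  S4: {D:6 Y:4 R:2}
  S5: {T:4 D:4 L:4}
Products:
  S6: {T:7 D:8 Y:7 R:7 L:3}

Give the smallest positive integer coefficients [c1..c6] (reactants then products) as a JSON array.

T: 4·4+5·0+1·0+1·0+3·4 = 28 | 4·7 = 28
D: 4·2+5·0+1·6+1·6+3·4 = 32 | 4·8 = 32
Y: 4·6+5·0+1·0+1·4+3·0 = 28 | 4·7 = 28
R: 4·3+5·2+1·4+1·2+3·0 = 28 | 4·7 = 28
L: 4·0+5·0+1·0+1·0+3·4 = 12 | 4·3 = 12
gcd(4,5,1,1,3,4) = 1

Coefficients: [4, 5, 1, 1, 3, 4]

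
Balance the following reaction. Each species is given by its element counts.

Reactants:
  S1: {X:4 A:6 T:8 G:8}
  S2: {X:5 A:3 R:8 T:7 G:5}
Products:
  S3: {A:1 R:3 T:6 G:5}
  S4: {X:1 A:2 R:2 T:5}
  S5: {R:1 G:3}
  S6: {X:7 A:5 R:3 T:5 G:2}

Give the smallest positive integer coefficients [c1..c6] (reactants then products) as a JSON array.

X: 2·4+3·5 = 23 | 2·0+2·1+5·0+3·7 = 23
A: 2·6+3·3 = 21 | 2·1+2·2+5·0+3·5 = 21
R: 2·0+3·8 = 24 | 2·3+2·2+5·1+3·3 = 24
T: 2·8+3·7 = 37 | 2·6+2·5+5·0+3·5 = 37
G: 2·8+3·5 = 31 | 2·5+2·0+5·3+3·2 = 31
gcd(2,3,2,2,5,3) = 1

Coefficients: [2, 3, 2, 2, 5, 3]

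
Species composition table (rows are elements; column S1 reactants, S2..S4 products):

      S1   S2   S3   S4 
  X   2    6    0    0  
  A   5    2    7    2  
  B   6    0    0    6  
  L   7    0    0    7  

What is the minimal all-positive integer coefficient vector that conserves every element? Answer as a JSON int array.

X: 3·2 = 6 | 1·6+1·0+3·0 = 6
A: 3·5 = 15 | 1·2+1·7+3·2 = 15
B: 3·6 = 18 | 1·0+1·0+3·6 = 18
L: 3·7 = 21 | 1·0+1·0+3·7 = 21
gcd(3,1,1,3) = 1

Coefficients: [3, 1, 1, 3]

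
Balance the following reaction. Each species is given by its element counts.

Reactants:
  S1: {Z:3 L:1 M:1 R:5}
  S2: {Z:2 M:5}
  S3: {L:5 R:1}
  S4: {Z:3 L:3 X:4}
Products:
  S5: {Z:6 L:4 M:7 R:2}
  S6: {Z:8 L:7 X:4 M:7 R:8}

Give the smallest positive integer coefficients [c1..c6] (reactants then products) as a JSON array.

Coefficients: [5, 6, 3, 3, 2, 3]

Z: 5·3+6·2+3·0+3·3 = 36 | 2·6+3·8 = 36
L: 5·1+6·0+3·5+3·3 = 29 | 2·4+3·7 = 29
X: 5·0+6·0+3·0+3·4 = 12 | 2·0+3·4 = 12
M: 5·1+6·5+3·0+3·0 = 35 | 2·7+3·7 = 35
R: 5·5+6·0+3·1+3·0 = 28 | 2·2+3·8 = 28
gcd(5,6,3,3,2,3) = 1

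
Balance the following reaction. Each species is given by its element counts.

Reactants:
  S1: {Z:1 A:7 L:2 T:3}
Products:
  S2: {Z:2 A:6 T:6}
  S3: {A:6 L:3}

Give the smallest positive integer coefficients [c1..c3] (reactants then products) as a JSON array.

Z: 6·1 = 6 | 3·2+4·0 = 6
A: 6·7 = 42 | 3·6+4·6 = 42
L: 6·2 = 12 | 3·0+4·3 = 12
T: 6·3 = 18 | 3·6+4·0 = 18
gcd(6,3,4) = 1

Coefficients: [6, 3, 4]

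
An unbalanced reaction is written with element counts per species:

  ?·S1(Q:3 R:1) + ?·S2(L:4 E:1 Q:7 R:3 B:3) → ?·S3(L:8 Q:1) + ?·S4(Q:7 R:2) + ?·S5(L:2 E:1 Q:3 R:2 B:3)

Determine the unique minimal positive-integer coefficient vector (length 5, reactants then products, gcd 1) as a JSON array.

L: 2·0+4·4 = 16 | 1·8+3·0+4·2 = 16
E: 2·0+4·1 = 4 | 1·0+3·0+4·1 = 4
Q: 2·3+4·7 = 34 | 1·1+3·7+4·3 = 34
R: 2·1+4·3 = 14 | 1·0+3·2+4·2 = 14
B: 2·0+4·3 = 12 | 1·0+3·0+4·3 = 12
gcd(2,4,1,3,4) = 1

Coefficients: [2, 4, 1, 3, 4]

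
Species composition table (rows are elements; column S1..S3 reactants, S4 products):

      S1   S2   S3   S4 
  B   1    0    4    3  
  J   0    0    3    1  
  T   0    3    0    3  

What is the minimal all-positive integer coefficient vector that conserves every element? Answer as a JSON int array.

Coefficients: [5, 3, 1, 3]

B: 5·1+3·0+1·4 = 9 | 3·3 = 9
J: 5·0+3·0+1·3 = 3 | 3·1 = 3
T: 5·0+3·3+1·0 = 9 | 3·3 = 9
gcd(5,3,1,3) = 1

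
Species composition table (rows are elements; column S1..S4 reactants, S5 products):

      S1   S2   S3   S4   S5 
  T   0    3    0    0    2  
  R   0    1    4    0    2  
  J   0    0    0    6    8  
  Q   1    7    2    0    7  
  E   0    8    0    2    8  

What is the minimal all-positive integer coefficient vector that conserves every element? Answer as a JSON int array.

Coefficients: [5, 2, 1, 4, 3]

T: 5·0+2·3+1·0+4·0 = 6 | 3·2 = 6
R: 5·0+2·1+1·4+4·0 = 6 | 3·2 = 6
J: 5·0+2·0+1·0+4·6 = 24 | 3·8 = 24
Q: 5·1+2·7+1·2+4·0 = 21 | 3·7 = 21
E: 5·0+2·8+1·0+4·2 = 24 | 3·8 = 24
gcd(5,2,1,4,3) = 1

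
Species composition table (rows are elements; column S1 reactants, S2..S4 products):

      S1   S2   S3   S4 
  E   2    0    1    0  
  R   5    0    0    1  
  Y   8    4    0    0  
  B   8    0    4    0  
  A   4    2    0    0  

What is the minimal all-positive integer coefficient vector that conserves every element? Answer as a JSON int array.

E: 1·2 = 2 | 2·0+2·1+5·0 = 2
R: 1·5 = 5 | 2·0+2·0+5·1 = 5
Y: 1·8 = 8 | 2·4+2·0+5·0 = 8
B: 1·8 = 8 | 2·0+2·4+5·0 = 8
A: 1·4 = 4 | 2·2+2·0+5·0 = 4
gcd(1,2,2,5) = 1

Coefficients: [1, 2, 2, 5]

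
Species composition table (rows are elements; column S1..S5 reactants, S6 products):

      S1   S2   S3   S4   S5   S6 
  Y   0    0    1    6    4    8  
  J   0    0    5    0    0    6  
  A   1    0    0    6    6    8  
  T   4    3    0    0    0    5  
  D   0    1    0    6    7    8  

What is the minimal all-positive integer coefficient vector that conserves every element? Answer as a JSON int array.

Y: 4·0+3·0+6·1+5·6+1·4 = 40 | 5·8 = 40
J: 4·0+3·0+6·5+5·0+1·0 = 30 | 5·6 = 30
A: 4·1+3·0+6·0+5·6+1·6 = 40 | 5·8 = 40
T: 4·4+3·3+6·0+5·0+1·0 = 25 | 5·5 = 25
D: 4·0+3·1+6·0+5·6+1·7 = 40 | 5·8 = 40
gcd(4,3,6,5,1,5) = 1

Coefficients: [4, 3, 6, 5, 1, 5]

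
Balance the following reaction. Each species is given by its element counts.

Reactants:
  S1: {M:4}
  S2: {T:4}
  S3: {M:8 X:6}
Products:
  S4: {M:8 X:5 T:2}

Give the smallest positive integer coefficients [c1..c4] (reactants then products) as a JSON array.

Coefficients: [2, 3, 5, 6]

M: 2·4+3·0+5·8 = 48 | 6·8 = 48
X: 2·0+3·0+5·6 = 30 | 6·5 = 30
T: 2·0+3·4+5·0 = 12 | 6·2 = 12
gcd(2,3,5,6) = 1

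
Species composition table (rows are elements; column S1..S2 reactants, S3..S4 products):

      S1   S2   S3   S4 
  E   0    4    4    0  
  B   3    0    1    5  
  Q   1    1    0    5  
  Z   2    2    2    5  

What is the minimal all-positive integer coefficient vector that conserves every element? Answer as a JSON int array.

Coefficients: [5, 5, 5, 2]

E: 5·0+5·4 = 20 | 5·4+2·0 = 20
B: 5·3+5·0 = 15 | 5·1+2·5 = 15
Q: 5·1+5·1 = 10 | 5·0+2·5 = 10
Z: 5·2+5·2 = 20 | 5·2+2·5 = 20
gcd(5,5,5,2) = 1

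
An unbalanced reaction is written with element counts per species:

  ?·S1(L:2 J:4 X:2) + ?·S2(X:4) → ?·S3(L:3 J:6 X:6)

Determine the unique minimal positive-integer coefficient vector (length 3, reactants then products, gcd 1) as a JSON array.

Coefficients: [6, 3, 4]

L: 6·2+3·0 = 12 | 4·3 = 12
J: 6·4+3·0 = 24 | 4·6 = 24
X: 6·2+3·4 = 24 | 4·6 = 24
gcd(6,3,4) = 1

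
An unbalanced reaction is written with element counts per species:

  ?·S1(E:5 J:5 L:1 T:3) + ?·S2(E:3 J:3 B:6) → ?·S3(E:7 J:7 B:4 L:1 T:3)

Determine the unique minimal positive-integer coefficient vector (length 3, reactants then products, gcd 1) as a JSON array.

Coefficients: [3, 2, 3]

E: 3·5+2·3 = 21 | 3·7 = 21
J: 3·5+2·3 = 21 | 3·7 = 21
B: 3·0+2·6 = 12 | 3·4 = 12
L: 3·1+2·0 = 3 | 3·1 = 3
T: 3·3+2·0 = 9 | 3·3 = 9
gcd(3,2,3) = 1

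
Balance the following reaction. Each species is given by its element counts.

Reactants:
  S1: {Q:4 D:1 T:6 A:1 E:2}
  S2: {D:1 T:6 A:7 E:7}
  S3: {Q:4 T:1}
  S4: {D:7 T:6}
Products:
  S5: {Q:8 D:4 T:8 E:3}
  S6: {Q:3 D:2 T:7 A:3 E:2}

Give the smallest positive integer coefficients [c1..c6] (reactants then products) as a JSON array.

Q: 5·4+1·0+4·4+2·0 = 36 | 3·8+4·3 = 36
D: 5·1+1·1+4·0+2·7 = 20 | 3·4+4·2 = 20
T: 5·6+1·6+4·1+2·6 = 52 | 3·8+4·7 = 52
A: 5·1+1·7+4·0+2·0 = 12 | 3·0+4·3 = 12
E: 5·2+1·7+4·0+2·0 = 17 | 3·3+4·2 = 17
gcd(5,1,4,2,3,4) = 1

Coefficients: [5, 1, 4, 2, 3, 4]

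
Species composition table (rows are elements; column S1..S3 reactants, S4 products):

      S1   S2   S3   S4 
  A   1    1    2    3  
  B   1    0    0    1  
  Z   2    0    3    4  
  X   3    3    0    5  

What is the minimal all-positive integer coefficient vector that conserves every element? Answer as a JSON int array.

Coefficients: [3, 2, 2, 3]

A: 3·1+2·1+2·2 = 9 | 3·3 = 9
B: 3·1+2·0+2·0 = 3 | 3·1 = 3
Z: 3·2+2·0+2·3 = 12 | 3·4 = 12
X: 3·3+2·3+2·0 = 15 | 3·5 = 15
gcd(3,2,2,3) = 1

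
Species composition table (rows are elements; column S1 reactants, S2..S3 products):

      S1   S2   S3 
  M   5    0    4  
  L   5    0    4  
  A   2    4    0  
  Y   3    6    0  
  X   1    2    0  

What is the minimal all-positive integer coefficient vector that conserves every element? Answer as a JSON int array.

Coefficients: [4, 2, 5]

M: 4·5 = 20 | 2·0+5·4 = 20
L: 4·5 = 20 | 2·0+5·4 = 20
A: 4·2 = 8 | 2·4+5·0 = 8
Y: 4·3 = 12 | 2·6+5·0 = 12
X: 4·1 = 4 | 2·2+5·0 = 4
gcd(4,2,5) = 1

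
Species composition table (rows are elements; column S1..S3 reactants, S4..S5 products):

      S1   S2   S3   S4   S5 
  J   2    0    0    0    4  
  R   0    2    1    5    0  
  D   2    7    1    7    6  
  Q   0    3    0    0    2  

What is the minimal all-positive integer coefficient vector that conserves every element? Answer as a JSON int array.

J: 6·2+2·0+6·0 = 12 | 2·0+3·4 = 12
R: 6·0+2·2+6·1 = 10 | 2·5+3·0 = 10
D: 6·2+2·7+6·1 = 32 | 2·7+3·6 = 32
Q: 6·0+2·3+6·0 = 6 | 2·0+3·2 = 6
gcd(6,2,6,2,3) = 1

Coefficients: [6, 2, 6, 2, 3]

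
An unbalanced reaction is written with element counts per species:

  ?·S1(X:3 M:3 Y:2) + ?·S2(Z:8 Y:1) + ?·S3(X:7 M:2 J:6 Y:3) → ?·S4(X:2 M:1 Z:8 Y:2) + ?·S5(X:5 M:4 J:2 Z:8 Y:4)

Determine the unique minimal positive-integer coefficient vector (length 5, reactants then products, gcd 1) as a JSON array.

X: 4·3+5·0+1·7 = 19 | 2·2+3·5 = 19
M: 4·3+5·0+1·2 = 14 | 2·1+3·4 = 14
J: 4·0+5·0+1·6 = 6 | 2·0+3·2 = 6
Z: 4·0+5·8+1·0 = 40 | 2·8+3·8 = 40
Y: 4·2+5·1+1·3 = 16 | 2·2+3·4 = 16
gcd(4,5,1,2,3) = 1

Coefficients: [4, 5, 1, 2, 3]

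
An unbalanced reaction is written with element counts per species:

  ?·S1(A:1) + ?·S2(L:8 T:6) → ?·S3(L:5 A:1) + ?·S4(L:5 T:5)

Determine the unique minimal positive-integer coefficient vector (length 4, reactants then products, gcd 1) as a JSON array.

L: 2·0+5·8 = 40 | 2·5+6·5 = 40
A: 2·1+5·0 = 2 | 2·1+6·0 = 2
T: 2·0+5·6 = 30 | 2·0+6·5 = 30
gcd(2,5,2,6) = 1

Coefficients: [2, 5, 2, 6]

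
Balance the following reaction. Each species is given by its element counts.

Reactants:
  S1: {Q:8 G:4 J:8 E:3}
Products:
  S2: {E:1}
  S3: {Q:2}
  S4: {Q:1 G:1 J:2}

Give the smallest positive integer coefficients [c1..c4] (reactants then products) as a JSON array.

Coefficients: [1, 3, 2, 4]

Q: 1·8 = 8 | 3·0+2·2+4·1 = 8
G: 1·4 = 4 | 3·0+2·0+4·1 = 4
J: 1·8 = 8 | 3·0+2·0+4·2 = 8
E: 1·3 = 3 | 3·1+2·0+4·0 = 3
gcd(1,3,2,4) = 1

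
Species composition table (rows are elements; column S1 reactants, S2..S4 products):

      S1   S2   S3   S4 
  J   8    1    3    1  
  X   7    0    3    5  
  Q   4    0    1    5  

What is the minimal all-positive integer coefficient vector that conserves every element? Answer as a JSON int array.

J: 2·8 = 16 | 6·1+3·3+1·1 = 16
X: 2·7 = 14 | 6·0+3·3+1·5 = 14
Q: 2·4 = 8 | 6·0+3·1+1·5 = 8
gcd(2,6,3,1) = 1

Coefficients: [2, 6, 3, 1]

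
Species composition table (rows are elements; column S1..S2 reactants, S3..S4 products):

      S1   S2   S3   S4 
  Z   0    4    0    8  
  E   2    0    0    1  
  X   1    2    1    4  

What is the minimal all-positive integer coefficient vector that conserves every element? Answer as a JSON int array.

Coefficients: [1, 4, 1, 2]

Z: 1·0+4·4 = 16 | 1·0+2·8 = 16
E: 1·2+4·0 = 2 | 1·0+2·1 = 2
X: 1·1+4·2 = 9 | 1·1+2·4 = 9
gcd(1,4,1,2) = 1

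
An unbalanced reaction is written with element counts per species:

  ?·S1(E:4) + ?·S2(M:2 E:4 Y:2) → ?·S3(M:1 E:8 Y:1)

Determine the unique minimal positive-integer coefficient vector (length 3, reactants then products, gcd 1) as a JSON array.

Coefficients: [3, 1, 2]

M: 3·0+1·2 = 2 | 2·1 = 2
E: 3·4+1·4 = 16 | 2·8 = 16
Y: 3·0+1·2 = 2 | 2·1 = 2
gcd(3,1,2) = 1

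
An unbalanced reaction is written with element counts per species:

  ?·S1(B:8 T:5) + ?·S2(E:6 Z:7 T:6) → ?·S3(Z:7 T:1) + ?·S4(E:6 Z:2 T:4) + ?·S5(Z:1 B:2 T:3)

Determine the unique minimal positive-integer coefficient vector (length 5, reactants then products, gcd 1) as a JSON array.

Coefficients: [1, 5, 3, 5, 4]

E: 1·0+5·6 = 30 | 3·0+5·6+4·0 = 30
Z: 1·0+5·7 = 35 | 3·7+5·2+4·1 = 35
B: 1·8+5·0 = 8 | 3·0+5·0+4·2 = 8
T: 1·5+5·6 = 35 | 3·1+5·4+4·3 = 35
gcd(1,5,3,5,4) = 1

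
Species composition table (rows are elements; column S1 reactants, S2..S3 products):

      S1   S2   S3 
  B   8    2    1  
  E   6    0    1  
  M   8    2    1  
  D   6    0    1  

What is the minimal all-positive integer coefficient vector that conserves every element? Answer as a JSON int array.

B: 1·8 = 8 | 1·2+6·1 = 8
E: 1·6 = 6 | 1·0+6·1 = 6
M: 1·8 = 8 | 1·2+6·1 = 8
D: 1·6 = 6 | 1·0+6·1 = 6
gcd(1,1,6) = 1

Coefficients: [1, 1, 6]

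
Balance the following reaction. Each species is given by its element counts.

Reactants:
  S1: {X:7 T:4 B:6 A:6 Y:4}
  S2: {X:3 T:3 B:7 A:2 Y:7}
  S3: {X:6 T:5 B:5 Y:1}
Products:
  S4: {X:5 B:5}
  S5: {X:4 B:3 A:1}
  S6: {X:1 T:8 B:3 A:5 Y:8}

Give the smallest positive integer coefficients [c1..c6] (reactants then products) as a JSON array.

Coefficients: [4, 3, 3, 6, 5, 5]

X: 4·7+3·3+3·6 = 55 | 6·5+5·4+5·1 = 55
T: 4·4+3·3+3·5 = 40 | 6·0+5·0+5·8 = 40
B: 4·6+3·7+3·5 = 60 | 6·5+5·3+5·3 = 60
A: 4·6+3·2+3·0 = 30 | 6·0+5·1+5·5 = 30
Y: 4·4+3·7+3·1 = 40 | 6·0+5·0+5·8 = 40
gcd(4,3,3,6,5,5) = 1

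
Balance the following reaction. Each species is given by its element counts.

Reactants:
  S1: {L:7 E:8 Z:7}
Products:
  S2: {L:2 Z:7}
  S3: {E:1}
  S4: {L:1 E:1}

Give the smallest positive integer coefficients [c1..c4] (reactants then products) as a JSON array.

Coefficients: [1, 1, 3, 5]

L: 1·7 = 7 | 1·2+3·0+5·1 = 7
E: 1·8 = 8 | 1·0+3·1+5·1 = 8
Z: 1·7 = 7 | 1·7+3·0+5·0 = 7
gcd(1,1,3,5) = 1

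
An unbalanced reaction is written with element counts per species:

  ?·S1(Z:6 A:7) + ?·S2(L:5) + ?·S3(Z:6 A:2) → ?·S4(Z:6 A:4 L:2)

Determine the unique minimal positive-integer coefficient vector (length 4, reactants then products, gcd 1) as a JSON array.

Z: 2·6+2·0+3·6 = 30 | 5·6 = 30
A: 2·7+2·0+3·2 = 20 | 5·4 = 20
L: 2·0+2·5+3·0 = 10 | 5·2 = 10
gcd(2,2,3,5) = 1

Coefficients: [2, 2, 3, 5]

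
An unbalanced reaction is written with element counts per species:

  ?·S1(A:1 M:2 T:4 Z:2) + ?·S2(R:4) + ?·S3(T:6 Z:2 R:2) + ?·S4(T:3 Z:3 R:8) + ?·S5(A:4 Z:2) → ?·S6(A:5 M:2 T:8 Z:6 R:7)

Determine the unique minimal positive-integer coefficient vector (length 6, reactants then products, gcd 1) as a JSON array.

A: 6·1+5·0+3·0+2·0+6·4 = 30 | 6·5 = 30
M: 6·2+5·0+3·0+2·0+6·0 = 12 | 6·2 = 12
T: 6·4+5·0+3·6+2·3+6·0 = 48 | 6·8 = 48
Z: 6·2+5·0+3·2+2·3+6·2 = 36 | 6·6 = 36
R: 6·0+5·4+3·2+2·8+6·0 = 42 | 6·7 = 42
gcd(6,5,3,2,6,6) = 1

Coefficients: [6, 5, 3, 2, 6, 6]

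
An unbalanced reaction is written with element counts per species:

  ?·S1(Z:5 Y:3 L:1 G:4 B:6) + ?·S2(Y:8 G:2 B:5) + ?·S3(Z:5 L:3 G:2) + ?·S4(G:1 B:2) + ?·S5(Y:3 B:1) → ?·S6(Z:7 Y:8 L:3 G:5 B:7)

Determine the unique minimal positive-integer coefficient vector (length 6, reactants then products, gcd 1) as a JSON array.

Coefficients: [3, 2, 4, 1, 5, 5]

Z: 3·5+2·0+4·5+1·0+5·0 = 35 | 5·7 = 35
Y: 3·3+2·8+4·0+1·0+5·3 = 40 | 5·8 = 40
L: 3·1+2·0+4·3+1·0+5·0 = 15 | 5·3 = 15
G: 3·4+2·2+4·2+1·1+5·0 = 25 | 5·5 = 25
B: 3·6+2·5+4·0+1·2+5·1 = 35 | 5·7 = 35
gcd(3,2,4,1,5,5) = 1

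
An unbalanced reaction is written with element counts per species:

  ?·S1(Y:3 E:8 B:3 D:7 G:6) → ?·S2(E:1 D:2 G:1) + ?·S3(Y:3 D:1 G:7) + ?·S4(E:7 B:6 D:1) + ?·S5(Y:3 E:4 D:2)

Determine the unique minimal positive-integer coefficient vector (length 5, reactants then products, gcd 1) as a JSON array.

Y: 2·3 = 6 | 5·0+1·3+1·0+1·3 = 6
E: 2·8 = 16 | 5·1+1·0+1·7+1·4 = 16
B: 2·3 = 6 | 5·0+1·0+1·6+1·0 = 6
D: 2·7 = 14 | 5·2+1·1+1·1+1·2 = 14
G: 2·6 = 12 | 5·1+1·7+1·0+1·0 = 12
gcd(2,5,1,1,1) = 1

Coefficients: [2, 5, 1, 1, 1]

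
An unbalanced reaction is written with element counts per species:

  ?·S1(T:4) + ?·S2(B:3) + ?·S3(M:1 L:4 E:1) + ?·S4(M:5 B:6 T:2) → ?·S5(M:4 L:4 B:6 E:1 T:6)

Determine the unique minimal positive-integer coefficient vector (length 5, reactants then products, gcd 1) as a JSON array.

Coefficients: [6, 4, 5, 3, 5]

M: 6·0+4·0+5·1+3·5 = 20 | 5·4 = 20
L: 6·0+4·0+5·4+3·0 = 20 | 5·4 = 20
B: 6·0+4·3+5·0+3·6 = 30 | 5·6 = 30
E: 6·0+4·0+5·1+3·0 = 5 | 5·1 = 5
T: 6·4+4·0+5·0+3·2 = 30 | 5·6 = 30
gcd(6,4,5,3,5) = 1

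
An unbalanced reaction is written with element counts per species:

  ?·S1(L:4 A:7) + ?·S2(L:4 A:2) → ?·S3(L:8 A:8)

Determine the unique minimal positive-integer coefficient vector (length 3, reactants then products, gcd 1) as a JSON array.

Coefficients: [4, 6, 5]

L: 4·4+6·4 = 40 | 5·8 = 40
A: 4·7+6·2 = 40 | 5·8 = 40
gcd(4,6,5) = 1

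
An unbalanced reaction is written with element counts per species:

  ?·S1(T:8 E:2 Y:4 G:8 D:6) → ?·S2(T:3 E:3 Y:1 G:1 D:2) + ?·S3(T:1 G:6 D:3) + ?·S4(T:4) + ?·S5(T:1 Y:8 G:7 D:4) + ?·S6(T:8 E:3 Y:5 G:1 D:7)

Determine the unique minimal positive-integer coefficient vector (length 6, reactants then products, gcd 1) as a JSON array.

T: 6·8 = 48 | 3·3+5·1+6·4+2·1+1·8 = 48
E: 6·2 = 12 | 3·3+5·0+6·0+2·0+1·3 = 12
Y: 6·4 = 24 | 3·1+5·0+6·0+2·8+1·5 = 24
G: 6·8 = 48 | 3·1+5·6+6·0+2·7+1·1 = 48
D: 6·6 = 36 | 3·2+5·3+6·0+2·4+1·7 = 36
gcd(6,3,5,6,2,1) = 1

Coefficients: [6, 3, 5, 6, 2, 1]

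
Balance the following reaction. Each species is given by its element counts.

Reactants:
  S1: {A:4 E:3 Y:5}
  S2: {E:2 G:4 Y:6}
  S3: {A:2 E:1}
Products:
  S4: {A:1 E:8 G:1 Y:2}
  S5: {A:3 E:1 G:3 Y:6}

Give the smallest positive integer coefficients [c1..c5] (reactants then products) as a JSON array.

A: 2·4+5·0+6·2 = 20 | 2·1+6·3 = 20
E: 2·3+5·2+6·1 = 22 | 2·8+6·1 = 22
G: 2·0+5·4+6·0 = 20 | 2·1+6·3 = 20
Y: 2·5+5·6+6·0 = 40 | 2·2+6·6 = 40
gcd(2,5,6,2,6) = 1

Coefficients: [2, 5, 6, 2, 6]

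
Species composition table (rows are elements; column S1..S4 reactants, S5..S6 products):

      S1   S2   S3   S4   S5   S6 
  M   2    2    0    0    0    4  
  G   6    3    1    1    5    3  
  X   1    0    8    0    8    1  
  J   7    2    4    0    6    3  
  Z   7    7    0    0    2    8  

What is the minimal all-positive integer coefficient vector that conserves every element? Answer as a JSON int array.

M: 1·2+1·2+3·0+6·0 = 4 | 3·0+1·4 = 4
G: 1·6+1·3+3·1+6·1 = 18 | 3·5+1·3 = 18
X: 1·1+1·0+3·8+6·0 = 25 | 3·8+1·1 = 25
J: 1·7+1·2+3·4+6·0 = 21 | 3·6+1·3 = 21
Z: 1·7+1·7+3·0+6·0 = 14 | 3·2+1·8 = 14
gcd(1,1,3,6,3,1) = 1

Coefficients: [1, 1, 3, 6, 3, 1]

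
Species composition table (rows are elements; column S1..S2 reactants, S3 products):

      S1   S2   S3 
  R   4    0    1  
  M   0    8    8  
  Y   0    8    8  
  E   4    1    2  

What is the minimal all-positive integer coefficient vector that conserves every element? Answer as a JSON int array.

Coefficients: [1, 4, 4]

R: 1·4+4·0 = 4 | 4·1 = 4
M: 1·0+4·8 = 32 | 4·8 = 32
Y: 1·0+4·8 = 32 | 4·8 = 32
E: 1·4+4·1 = 8 | 4·2 = 8
gcd(1,4,4) = 1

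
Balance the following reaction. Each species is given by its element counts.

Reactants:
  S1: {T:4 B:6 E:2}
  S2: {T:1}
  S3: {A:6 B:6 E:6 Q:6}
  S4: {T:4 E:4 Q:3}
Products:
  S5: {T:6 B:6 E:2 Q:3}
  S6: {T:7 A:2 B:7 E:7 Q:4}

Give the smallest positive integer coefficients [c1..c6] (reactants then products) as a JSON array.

T: 6·4+4·1+2·0+5·4 = 48 | 1·6+6·7 = 48
A: 6·0+4·0+2·6+5·0 = 12 | 1·0+6·2 = 12
B: 6·6+4·0+2·6+5·0 = 48 | 1·6+6·7 = 48
E: 6·2+4·0+2·6+5·4 = 44 | 1·2+6·7 = 44
Q: 6·0+4·0+2·6+5·3 = 27 | 1·3+6·4 = 27
gcd(6,4,2,5,1,6) = 1

Coefficients: [6, 4, 2, 5, 1, 6]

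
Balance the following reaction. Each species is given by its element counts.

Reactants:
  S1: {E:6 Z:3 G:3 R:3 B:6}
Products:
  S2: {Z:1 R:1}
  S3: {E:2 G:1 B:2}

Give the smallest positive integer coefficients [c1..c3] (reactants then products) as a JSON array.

E: 1·6 = 6 | 3·0+3·2 = 6
Z: 1·3 = 3 | 3·1+3·0 = 3
G: 1·3 = 3 | 3·0+3·1 = 3
R: 1·3 = 3 | 3·1+3·0 = 3
B: 1·6 = 6 | 3·0+3·2 = 6
gcd(1,3,3) = 1

Coefficients: [1, 3, 3]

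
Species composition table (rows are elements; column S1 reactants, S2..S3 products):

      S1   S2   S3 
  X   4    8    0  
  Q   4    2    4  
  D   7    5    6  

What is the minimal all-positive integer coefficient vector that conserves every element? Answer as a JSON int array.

Coefficients: [4, 2, 3]

X: 4·4 = 16 | 2·8+3·0 = 16
Q: 4·4 = 16 | 2·2+3·4 = 16
D: 4·7 = 28 | 2·5+3·6 = 28
gcd(4,2,3) = 1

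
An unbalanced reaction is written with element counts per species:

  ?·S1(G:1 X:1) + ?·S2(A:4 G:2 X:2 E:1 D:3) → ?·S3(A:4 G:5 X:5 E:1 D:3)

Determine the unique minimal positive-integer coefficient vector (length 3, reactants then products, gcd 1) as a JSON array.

A: 3·0+1·4 = 4 | 1·4 = 4
G: 3·1+1·2 = 5 | 1·5 = 5
X: 3·1+1·2 = 5 | 1·5 = 5
E: 3·0+1·1 = 1 | 1·1 = 1
D: 3·0+1·3 = 3 | 1·3 = 3
gcd(3,1,1) = 1

Coefficients: [3, 1, 1]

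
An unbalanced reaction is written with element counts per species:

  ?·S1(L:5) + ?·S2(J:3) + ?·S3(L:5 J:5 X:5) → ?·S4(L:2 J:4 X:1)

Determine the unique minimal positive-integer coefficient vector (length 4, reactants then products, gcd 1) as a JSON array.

L: 1·5+5·0+1·5 = 10 | 5·2 = 10
J: 1·0+5·3+1·5 = 20 | 5·4 = 20
X: 1·0+5·0+1·5 = 5 | 5·1 = 5
gcd(1,5,1,5) = 1

Coefficients: [1, 5, 1, 5]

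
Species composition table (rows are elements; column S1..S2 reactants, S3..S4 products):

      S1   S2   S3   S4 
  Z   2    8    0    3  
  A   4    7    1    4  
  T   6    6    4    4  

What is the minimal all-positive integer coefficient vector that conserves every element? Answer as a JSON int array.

Coefficients: [5, 1, 3, 6]

Z: 5·2+1·8 = 18 | 3·0+6·3 = 18
A: 5·4+1·7 = 27 | 3·1+6·4 = 27
T: 5·6+1·6 = 36 | 3·4+6·4 = 36
gcd(5,1,3,6) = 1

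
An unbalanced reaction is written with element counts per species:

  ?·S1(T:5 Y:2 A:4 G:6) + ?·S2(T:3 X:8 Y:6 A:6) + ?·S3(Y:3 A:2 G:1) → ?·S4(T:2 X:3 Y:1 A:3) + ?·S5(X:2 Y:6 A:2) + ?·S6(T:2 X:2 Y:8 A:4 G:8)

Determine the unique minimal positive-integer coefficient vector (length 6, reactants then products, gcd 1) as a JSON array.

Coefficients: [1, 3, 2, 6, 2, 1]

T: 1·5+3·3+2·0 = 14 | 6·2+2·0+1·2 = 14
X: 1·0+3·8+2·0 = 24 | 6·3+2·2+1·2 = 24
Y: 1·2+3·6+2·3 = 26 | 6·1+2·6+1·8 = 26
A: 1·4+3·6+2·2 = 26 | 6·3+2·2+1·4 = 26
G: 1·6+3·0+2·1 = 8 | 6·0+2·0+1·8 = 8
gcd(1,3,2,6,2,1) = 1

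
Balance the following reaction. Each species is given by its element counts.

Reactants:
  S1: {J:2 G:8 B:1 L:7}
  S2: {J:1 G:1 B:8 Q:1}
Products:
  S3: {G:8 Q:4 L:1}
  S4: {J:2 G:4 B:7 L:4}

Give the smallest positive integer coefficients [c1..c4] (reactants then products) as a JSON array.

Coefficients: [3, 4, 1, 5]

J: 3·2+4·1 = 10 | 1·0+5·2 = 10
G: 3·8+4·1 = 28 | 1·8+5·4 = 28
B: 3·1+4·8 = 35 | 1·0+5·7 = 35
Q: 3·0+4·1 = 4 | 1·4+5·0 = 4
L: 3·7+4·0 = 21 | 1·1+5·4 = 21
gcd(3,4,1,5) = 1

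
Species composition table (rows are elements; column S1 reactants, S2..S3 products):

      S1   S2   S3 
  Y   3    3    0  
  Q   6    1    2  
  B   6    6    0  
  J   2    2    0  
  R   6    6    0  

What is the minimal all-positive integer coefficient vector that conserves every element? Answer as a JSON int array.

Coefficients: [2, 2, 5]

Y: 2·3 = 6 | 2·3+5·0 = 6
Q: 2·6 = 12 | 2·1+5·2 = 12
B: 2·6 = 12 | 2·6+5·0 = 12
J: 2·2 = 4 | 2·2+5·0 = 4
R: 2·6 = 12 | 2·6+5·0 = 12
gcd(2,2,5) = 1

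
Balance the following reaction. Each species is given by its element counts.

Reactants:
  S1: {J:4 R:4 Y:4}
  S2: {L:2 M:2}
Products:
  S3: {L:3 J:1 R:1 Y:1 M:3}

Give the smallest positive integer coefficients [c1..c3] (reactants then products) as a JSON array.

Coefficients: [1, 6, 4]

L: 1·0+6·2 = 12 | 4·3 = 12
J: 1·4+6·0 = 4 | 4·1 = 4
R: 1·4+6·0 = 4 | 4·1 = 4
Y: 1·4+6·0 = 4 | 4·1 = 4
M: 1·0+6·2 = 12 | 4·3 = 12
gcd(1,6,4) = 1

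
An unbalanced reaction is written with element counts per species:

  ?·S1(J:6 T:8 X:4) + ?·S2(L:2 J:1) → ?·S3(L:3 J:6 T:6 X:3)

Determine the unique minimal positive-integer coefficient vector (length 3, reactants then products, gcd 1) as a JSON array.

Coefficients: [3, 6, 4]

L: 3·0+6·2 = 12 | 4·3 = 12
J: 3·6+6·1 = 24 | 4·6 = 24
T: 3·8+6·0 = 24 | 4·6 = 24
X: 3·4+6·0 = 12 | 4·3 = 12
gcd(3,6,4) = 1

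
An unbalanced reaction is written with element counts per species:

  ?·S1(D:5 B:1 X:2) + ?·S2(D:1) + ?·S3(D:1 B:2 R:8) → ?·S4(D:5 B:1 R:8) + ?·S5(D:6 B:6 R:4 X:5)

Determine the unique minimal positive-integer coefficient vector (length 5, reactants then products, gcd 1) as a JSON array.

Coefficients: [5, 6, 6, 5, 2]

D: 5·5+6·1+6·1 = 37 | 5·5+2·6 = 37
B: 5·1+6·0+6·2 = 17 | 5·1+2·6 = 17
R: 5·0+6·0+6·8 = 48 | 5·8+2·4 = 48
X: 5·2+6·0+6·0 = 10 | 5·0+2·5 = 10
gcd(5,6,6,5,2) = 1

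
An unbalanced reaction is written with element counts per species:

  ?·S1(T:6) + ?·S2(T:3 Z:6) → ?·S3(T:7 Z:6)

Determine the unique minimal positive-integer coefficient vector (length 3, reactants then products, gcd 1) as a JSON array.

T: 2·6+3·3 = 21 | 3·7 = 21
Z: 2·0+3·6 = 18 | 3·6 = 18
gcd(2,3,3) = 1

Coefficients: [2, 3, 3]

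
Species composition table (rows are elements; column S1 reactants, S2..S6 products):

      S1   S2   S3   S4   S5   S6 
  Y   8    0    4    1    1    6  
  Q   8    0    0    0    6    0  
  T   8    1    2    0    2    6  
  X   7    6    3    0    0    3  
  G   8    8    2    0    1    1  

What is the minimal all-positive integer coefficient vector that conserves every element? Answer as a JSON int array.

Y: 3·8 = 24 | 2·0+1·4+4·1+4·1+2·6 = 24
Q: 3·8 = 24 | 2·0+1·0+4·0+4·6+2·0 = 24
T: 3·8 = 24 | 2·1+1·2+4·0+4·2+2·6 = 24
X: 3·7 = 21 | 2·6+1·3+4·0+4·0+2·3 = 21
G: 3·8 = 24 | 2·8+1·2+4·0+4·1+2·1 = 24
gcd(3,2,1,4,4,2) = 1

Coefficients: [3, 2, 1, 4, 4, 2]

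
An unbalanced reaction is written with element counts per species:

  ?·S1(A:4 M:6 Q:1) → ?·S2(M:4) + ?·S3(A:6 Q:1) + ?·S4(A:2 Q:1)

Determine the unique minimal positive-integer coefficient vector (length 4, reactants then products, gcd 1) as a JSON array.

A: 2·4 = 8 | 3·0+1·6+1·2 = 8
M: 2·6 = 12 | 3·4+1·0+1·0 = 12
Q: 2·1 = 2 | 3·0+1·1+1·1 = 2
gcd(2,3,1,1) = 1

Coefficients: [2, 3, 1, 1]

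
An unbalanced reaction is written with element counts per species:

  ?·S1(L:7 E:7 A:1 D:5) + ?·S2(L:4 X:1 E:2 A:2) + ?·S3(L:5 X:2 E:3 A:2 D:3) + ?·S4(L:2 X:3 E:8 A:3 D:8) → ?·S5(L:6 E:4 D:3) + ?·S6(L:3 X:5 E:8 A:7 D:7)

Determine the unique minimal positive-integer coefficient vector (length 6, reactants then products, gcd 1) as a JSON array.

L: 3·7+1·4+3·5+1·2 = 42 | 6·6+2·3 = 42
X: 3·0+1·1+3·2+1·3 = 10 | 6·0+2·5 = 10
E: 3·7+1·2+3·3+1·8 = 40 | 6·4+2·8 = 40
A: 3·1+1·2+3·2+1·3 = 14 | 6·0+2·7 = 14
D: 3·5+1·0+3·3+1·8 = 32 | 6·3+2·7 = 32
gcd(3,1,3,1,6,2) = 1

Coefficients: [3, 1, 3, 1, 6, 2]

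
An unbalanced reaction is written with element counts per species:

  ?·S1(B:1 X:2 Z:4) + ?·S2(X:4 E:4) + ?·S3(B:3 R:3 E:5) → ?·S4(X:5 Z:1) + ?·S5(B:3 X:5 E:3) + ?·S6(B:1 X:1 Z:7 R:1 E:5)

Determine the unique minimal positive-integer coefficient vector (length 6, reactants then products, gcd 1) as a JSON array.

Coefficients: [6, 4, 1, 3, 2, 3]

B: 6·1+4·0+1·3 = 9 | 3·0+2·3+3·1 = 9
X: 6·2+4·4+1·0 = 28 | 3·5+2·5+3·1 = 28
Z: 6·4+4·0+1·0 = 24 | 3·1+2·0+3·7 = 24
R: 6·0+4·0+1·3 = 3 | 3·0+2·0+3·1 = 3
E: 6·0+4·4+1·5 = 21 | 3·0+2·3+3·5 = 21
gcd(6,4,1,3,2,3) = 1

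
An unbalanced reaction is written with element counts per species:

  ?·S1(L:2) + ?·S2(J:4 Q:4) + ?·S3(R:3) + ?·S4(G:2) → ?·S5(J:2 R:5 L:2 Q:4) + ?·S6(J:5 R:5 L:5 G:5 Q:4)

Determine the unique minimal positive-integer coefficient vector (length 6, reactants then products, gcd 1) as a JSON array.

J: 6·0+3·4+5·0+5·0 = 12 | 1·2+2·5 = 12
R: 6·0+3·0+5·3+5·0 = 15 | 1·5+2·5 = 15
L: 6·2+3·0+5·0+5·0 = 12 | 1·2+2·5 = 12
G: 6·0+3·0+5·0+5·2 = 10 | 1·0+2·5 = 10
Q: 6·0+3·4+5·0+5·0 = 12 | 1·4+2·4 = 12
gcd(6,3,5,5,1,2) = 1

Coefficients: [6, 3, 5, 5, 1, 2]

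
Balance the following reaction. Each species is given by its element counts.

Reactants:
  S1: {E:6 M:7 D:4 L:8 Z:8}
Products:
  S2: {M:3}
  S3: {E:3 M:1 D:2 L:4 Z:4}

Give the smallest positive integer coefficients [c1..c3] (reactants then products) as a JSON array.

Coefficients: [3, 5, 6]

E: 3·6 = 18 | 5·0+6·3 = 18
M: 3·7 = 21 | 5·3+6·1 = 21
D: 3·4 = 12 | 5·0+6·2 = 12
L: 3·8 = 24 | 5·0+6·4 = 24
Z: 3·8 = 24 | 5·0+6·4 = 24
gcd(3,5,6) = 1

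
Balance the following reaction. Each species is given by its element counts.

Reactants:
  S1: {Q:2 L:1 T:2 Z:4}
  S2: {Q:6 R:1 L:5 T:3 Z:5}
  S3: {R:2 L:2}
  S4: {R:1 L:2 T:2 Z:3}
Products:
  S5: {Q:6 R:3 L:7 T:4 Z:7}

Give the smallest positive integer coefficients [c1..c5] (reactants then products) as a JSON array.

Q: 3·2+4·6+5·0+1·0 = 30 | 5·6 = 30
R: 3·0+4·1+5·2+1·1 = 15 | 5·3 = 15
L: 3·1+4·5+5·2+1·2 = 35 | 5·7 = 35
T: 3·2+4·3+5·0+1·2 = 20 | 5·4 = 20
Z: 3·4+4·5+5·0+1·3 = 35 | 5·7 = 35
gcd(3,4,5,1,5) = 1

Coefficients: [3, 4, 5, 1, 5]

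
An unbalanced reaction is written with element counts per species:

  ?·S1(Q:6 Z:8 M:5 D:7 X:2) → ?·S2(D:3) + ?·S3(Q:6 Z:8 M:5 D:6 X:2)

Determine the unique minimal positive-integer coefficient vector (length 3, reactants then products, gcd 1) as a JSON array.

Coefficients: [3, 1, 3]

Q: 3·6 = 18 | 1·0+3·6 = 18
Z: 3·8 = 24 | 1·0+3·8 = 24
M: 3·5 = 15 | 1·0+3·5 = 15
D: 3·7 = 21 | 1·3+3·6 = 21
X: 3·2 = 6 | 1·0+3·2 = 6
gcd(3,1,3) = 1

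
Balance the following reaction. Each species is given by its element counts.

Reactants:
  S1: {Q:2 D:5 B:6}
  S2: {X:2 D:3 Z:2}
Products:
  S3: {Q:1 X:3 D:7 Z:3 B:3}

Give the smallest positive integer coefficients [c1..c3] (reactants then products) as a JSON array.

Coefficients: [1, 3, 2]

Q: 1·2+3·0 = 2 | 2·1 = 2
X: 1·0+3·2 = 6 | 2·3 = 6
D: 1·5+3·3 = 14 | 2·7 = 14
Z: 1·0+3·2 = 6 | 2·3 = 6
B: 1·6+3·0 = 6 | 2·3 = 6
gcd(1,3,2) = 1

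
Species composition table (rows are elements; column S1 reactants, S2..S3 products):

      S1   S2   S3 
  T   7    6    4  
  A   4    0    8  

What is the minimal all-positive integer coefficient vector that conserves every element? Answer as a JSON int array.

T: 6·7 = 42 | 5·6+3·4 = 42
A: 6·4 = 24 | 5·0+3·8 = 24
gcd(6,5,3) = 1

Coefficients: [6, 5, 3]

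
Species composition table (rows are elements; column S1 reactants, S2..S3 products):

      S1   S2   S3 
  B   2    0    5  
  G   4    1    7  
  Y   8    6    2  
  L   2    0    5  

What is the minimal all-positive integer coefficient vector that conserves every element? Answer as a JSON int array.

Coefficients: [5, 6, 2]

B: 5·2 = 10 | 6·0+2·5 = 10
G: 5·4 = 20 | 6·1+2·7 = 20
Y: 5·8 = 40 | 6·6+2·2 = 40
L: 5·2 = 10 | 6·0+2·5 = 10
gcd(5,6,2) = 1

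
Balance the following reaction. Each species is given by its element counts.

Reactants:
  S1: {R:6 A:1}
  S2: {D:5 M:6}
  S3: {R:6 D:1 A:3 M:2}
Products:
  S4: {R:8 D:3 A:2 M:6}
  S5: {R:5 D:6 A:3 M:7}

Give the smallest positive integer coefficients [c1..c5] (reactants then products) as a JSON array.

R: 1·6+5·0+5·6 = 36 | 2·8+4·5 = 36
D: 1·0+5·5+5·1 = 30 | 2·3+4·6 = 30
A: 1·1+5·0+5·3 = 16 | 2·2+4·3 = 16
M: 1·0+5·6+5·2 = 40 | 2·6+4·7 = 40
gcd(1,5,5,2,4) = 1

Coefficients: [1, 5, 5, 2, 4]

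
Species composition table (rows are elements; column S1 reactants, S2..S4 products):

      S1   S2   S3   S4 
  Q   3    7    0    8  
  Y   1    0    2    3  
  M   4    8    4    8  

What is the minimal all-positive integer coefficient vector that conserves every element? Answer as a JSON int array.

Coefficients: [5, 1, 1, 1]

Q: 5·3 = 15 | 1·7+1·0+1·8 = 15
Y: 5·1 = 5 | 1·0+1·2+1·3 = 5
M: 5·4 = 20 | 1·8+1·4+1·8 = 20
gcd(5,1,1,1) = 1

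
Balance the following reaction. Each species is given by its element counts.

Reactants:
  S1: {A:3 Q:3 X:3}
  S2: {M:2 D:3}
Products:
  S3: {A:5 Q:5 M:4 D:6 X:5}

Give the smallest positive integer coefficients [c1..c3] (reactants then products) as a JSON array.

Coefficients: [5, 6, 3]

A: 5·3+6·0 = 15 | 3·5 = 15
Q: 5·3+6·0 = 15 | 3·5 = 15
M: 5·0+6·2 = 12 | 3·4 = 12
D: 5·0+6·3 = 18 | 3·6 = 18
X: 5·3+6·0 = 15 | 3·5 = 15
gcd(5,6,3) = 1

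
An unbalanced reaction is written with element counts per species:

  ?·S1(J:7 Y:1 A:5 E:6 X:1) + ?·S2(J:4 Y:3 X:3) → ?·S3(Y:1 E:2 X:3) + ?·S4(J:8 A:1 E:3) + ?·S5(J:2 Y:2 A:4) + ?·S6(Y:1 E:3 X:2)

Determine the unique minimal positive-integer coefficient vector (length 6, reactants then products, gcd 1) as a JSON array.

Coefficients: [4, 3, 3, 4, 4, 2]

J: 4·7+3·4 = 40 | 3·0+4·8+4·2+2·0 = 40
Y: 4·1+3·3 = 13 | 3·1+4·0+4·2+2·1 = 13
A: 4·5+3·0 = 20 | 3·0+4·1+4·4+2·0 = 20
E: 4·6+3·0 = 24 | 3·2+4·3+4·0+2·3 = 24
X: 4·1+3·3 = 13 | 3·3+4·0+4·0+2·2 = 13
gcd(4,3,3,4,4,2) = 1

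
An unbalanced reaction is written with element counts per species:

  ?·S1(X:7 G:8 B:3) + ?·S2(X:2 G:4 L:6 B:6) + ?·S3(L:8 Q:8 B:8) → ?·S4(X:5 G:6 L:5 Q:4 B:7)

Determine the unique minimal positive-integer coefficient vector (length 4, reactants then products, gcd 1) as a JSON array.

X: 4·7+1·2+3·0 = 30 | 6·5 = 30
G: 4·8+1·4+3·0 = 36 | 6·6 = 36
L: 4·0+1·6+3·8 = 30 | 6·5 = 30
Q: 4·0+1·0+3·8 = 24 | 6·4 = 24
B: 4·3+1·6+3·8 = 42 | 6·7 = 42
gcd(4,1,3,6) = 1

Coefficients: [4, 1, 3, 6]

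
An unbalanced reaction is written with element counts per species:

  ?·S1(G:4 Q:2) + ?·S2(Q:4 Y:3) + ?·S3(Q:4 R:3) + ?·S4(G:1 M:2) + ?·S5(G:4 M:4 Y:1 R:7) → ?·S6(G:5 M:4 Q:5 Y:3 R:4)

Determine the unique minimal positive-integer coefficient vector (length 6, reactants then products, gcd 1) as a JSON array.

G: 3·4+5·0+1·0+6·1+3·4 = 30 | 6·5 = 30
M: 3·0+5·0+1·0+6·2+3·4 = 24 | 6·4 = 24
Q: 3·2+5·4+1·4+6·0+3·0 = 30 | 6·5 = 30
Y: 3·0+5·3+1·0+6·0+3·1 = 18 | 6·3 = 18
R: 3·0+5·0+1·3+6·0+3·7 = 24 | 6·4 = 24
gcd(3,5,1,6,3,6) = 1

Coefficients: [3, 5, 1, 6, 3, 6]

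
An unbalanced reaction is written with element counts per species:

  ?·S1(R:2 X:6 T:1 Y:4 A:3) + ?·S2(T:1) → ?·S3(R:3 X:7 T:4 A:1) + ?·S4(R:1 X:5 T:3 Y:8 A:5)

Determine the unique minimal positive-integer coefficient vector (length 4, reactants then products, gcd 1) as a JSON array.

Coefficients: [2, 5, 1, 1]

R: 2·2+5·0 = 4 | 1·3+1·1 = 4
X: 2·6+5·0 = 12 | 1·7+1·5 = 12
T: 2·1+5·1 = 7 | 1·4+1·3 = 7
Y: 2·4+5·0 = 8 | 1·0+1·8 = 8
A: 2·3+5·0 = 6 | 1·1+1·5 = 6
gcd(2,5,1,1) = 1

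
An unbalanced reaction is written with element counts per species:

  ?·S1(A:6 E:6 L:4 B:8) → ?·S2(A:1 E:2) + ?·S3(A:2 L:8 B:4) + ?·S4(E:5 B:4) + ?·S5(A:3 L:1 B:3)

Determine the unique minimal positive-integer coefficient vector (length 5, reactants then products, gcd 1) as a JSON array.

A: 3·6 = 18 | 4·1+1·2+2·0+4·3 = 18
E: 3·6 = 18 | 4·2+1·0+2·5+4·0 = 18
L: 3·4 = 12 | 4·0+1·8+2·0+4·1 = 12
B: 3·8 = 24 | 4·0+1·4+2·4+4·3 = 24
gcd(3,4,1,2,4) = 1

Coefficients: [3, 4, 1, 2, 4]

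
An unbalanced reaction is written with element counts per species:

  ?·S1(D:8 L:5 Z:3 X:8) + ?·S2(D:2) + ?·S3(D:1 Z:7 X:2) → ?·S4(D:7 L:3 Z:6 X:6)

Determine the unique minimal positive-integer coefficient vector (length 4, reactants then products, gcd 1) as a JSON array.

Coefficients: [3, 4, 3, 5]

D: 3·8+4·2+3·1 = 35 | 5·7 = 35
L: 3·5+4·0+3·0 = 15 | 5·3 = 15
Z: 3·3+4·0+3·7 = 30 | 5·6 = 30
X: 3·8+4·0+3·2 = 30 | 5·6 = 30
gcd(3,4,3,5) = 1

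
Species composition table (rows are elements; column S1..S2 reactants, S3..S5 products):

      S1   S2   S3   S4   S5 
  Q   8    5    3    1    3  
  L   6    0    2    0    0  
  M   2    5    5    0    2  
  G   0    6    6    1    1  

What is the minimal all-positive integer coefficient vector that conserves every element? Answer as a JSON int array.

Coefficients: [1, 5, 3, 6, 6]

Q: 1·8+5·5 = 33 | 3·3+6·1+6·3 = 33
L: 1·6+5·0 = 6 | 3·2+6·0+6·0 = 6
M: 1·2+5·5 = 27 | 3·5+6·0+6·2 = 27
G: 1·0+5·6 = 30 | 3·6+6·1+6·1 = 30
gcd(1,5,3,6,6) = 1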